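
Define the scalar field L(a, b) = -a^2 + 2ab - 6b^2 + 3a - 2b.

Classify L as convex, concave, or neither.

L is quadratic, so its Hessian is the constant matrix H = [[-2, 2], [2, -12]].
det(H) = 20, tr(H) = -14.
det(H) > 0 and tr(H) < 0, so H is negative definite everywhere: concave.

concave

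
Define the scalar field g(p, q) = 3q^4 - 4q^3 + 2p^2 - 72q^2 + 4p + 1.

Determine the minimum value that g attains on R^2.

g(p,q) separates as A(p) + B(q) + 1, so its minimum is min A + min B + 1.
A'(p) = 4p + 4 vanishes at p ∈ {-1}; B'(q) = 12q(q - 4)(q + 3) vanishes at q ∈ {-3, 0, 4}.
Local minima of A (where A''>0): A(-1)=-2. Local minima of B: B(-3)=-297, B(4)=-640.
So the global minimum of g is A(-1) + B(4) + 1 = -2 − 640 + 1 = -641, attained at (-1, 4).

-641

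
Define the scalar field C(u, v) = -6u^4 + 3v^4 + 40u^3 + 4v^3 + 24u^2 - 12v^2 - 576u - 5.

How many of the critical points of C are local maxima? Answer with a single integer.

C separates as a function of u plus a function of v, so ∇C=0 decouples.
∂C/∂u = -24(u - 4)(u - 3)(u + 2) = 0 at u ∈ {-2, 3, 4}; ∂C/∂v = 12v(v - 1)(v + 2) = 0 at v ∈ {-2, 0, 1}.
The Hessian is diagonal: diag(C_uu, C_vv). Second derivatives: C_uu(-2)=-720, C_uu(3)=120, C_uu(4)=-144; C_vv(-2)=72, C_vv(0)=-24, C_vv(1)=36.
Local maxima occur where both diagonal entries negative: (-2, 0), (4, 0). Count: 2.

2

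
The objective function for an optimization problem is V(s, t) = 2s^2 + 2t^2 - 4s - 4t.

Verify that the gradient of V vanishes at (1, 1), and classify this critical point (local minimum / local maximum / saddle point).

∇V = (4s - 4, 4t - 4); substituting (1, 1) gives ∇V = (0, 0), so (1, 1) is indeed a critical point.
The Hessian of V is constant: H = [[4, 0], [0, 4]].
det(H) = 4·4 − 0² = 16.
det(H) > 0 and tr(H) = 8 > 0, so H is positive definite and the point is a local minimum.

local minimum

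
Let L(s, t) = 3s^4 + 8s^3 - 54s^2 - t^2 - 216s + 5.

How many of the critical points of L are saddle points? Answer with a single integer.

L separates as a function of s plus a function of t, so ∇L=0 decouples.
∂L/∂s = 12(s - 3)(s + 2)(s + 3) = 0 at s ∈ {-3, -2, 3}; ∂L/∂t = -2t = 0 at t ∈ {0}.
The Hessian is diagonal: diag(L_ss, L_tt). Second derivatives: L_ss(-3)=72, L_ss(-2)=-60, L_ss(3)=360; L_tt(0)=-2.
Saddle points occur where the two diagonal entries have opposite signs: (-3, 0), (3, 0). Count: 2.

2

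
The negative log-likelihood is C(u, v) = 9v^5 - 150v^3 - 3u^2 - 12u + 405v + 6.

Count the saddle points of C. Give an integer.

2

C separates as a function of u plus a function of v, so ∇C=0 decouples.
∂C/∂u = -6(u + 2) = 0 at u ∈ {-2}; ∂C/∂v = 45(v - 3)(v - 1)(v + 1)(v + 3) = 0 at v ∈ {-3, -1, 1, 3}.
The Hessian is diagonal: diag(C_uu, C_vv). Second derivatives: C_uu(-2)=-6; C_vv(-3)=-2160, C_vv(-1)=720, C_vv(1)=-720, C_vv(3)=2160.
Saddle points occur where the two diagonal entries have opposite signs: (-2, -1), (-2, 3). Count: 2.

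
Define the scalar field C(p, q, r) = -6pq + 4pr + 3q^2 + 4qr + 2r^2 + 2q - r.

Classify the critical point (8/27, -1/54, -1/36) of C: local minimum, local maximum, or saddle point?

saddle point

The Hessian is constant: H = [[0, -6, 4], [-6, 6, 4], [4, 4, 4]].
Leading principal minors: Δ₁ = 0, Δ₂ = -36, Δ₃ = -432.
The minors fit neither the all-positive nor the alternating-sign pattern, so H is indefinite: a saddle point.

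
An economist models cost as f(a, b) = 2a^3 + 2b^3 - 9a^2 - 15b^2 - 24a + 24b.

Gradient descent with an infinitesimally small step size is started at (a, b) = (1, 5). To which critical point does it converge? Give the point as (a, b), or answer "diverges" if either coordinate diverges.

f is separable, so gradient descent decouples: a follows -∂f/∂a, b follows -∂f/∂b.
∂f/∂a = 6(a - 4)(a + 1); at a=1 this is -36, so a increases.
∂f/∂b = 6(b - 4)(b - 1); at b=5 this is 24, so b decreases.
a converges to its nearest critical value 4 (a local min of the a-part); b converges to 4. The iterate converges to (4, 4).

(4, 4)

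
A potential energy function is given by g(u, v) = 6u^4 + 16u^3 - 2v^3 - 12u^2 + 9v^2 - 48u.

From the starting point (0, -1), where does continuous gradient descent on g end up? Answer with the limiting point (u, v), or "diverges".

g is separable, so gradient descent decouples: u follows -∂g/∂u, v follows -∂g/∂v.
∂g/∂u = 24(u - 1)(u + 1)(u + 2); at u=0 this is -48, so u increases.
∂g/∂v = -6v(v - 3); at v=-1 this is -24, so v increases.
u converges to its nearest critical value 1 (a local min of the u-part); v converges to 0. The iterate converges to (1, 0).

(1, 0)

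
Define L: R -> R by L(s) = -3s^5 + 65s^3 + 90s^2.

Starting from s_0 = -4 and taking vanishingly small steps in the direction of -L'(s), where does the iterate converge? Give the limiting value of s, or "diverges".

-3

L'(s) = -15s(s - 4)(s + 1)(s + 3), so L'(-4) = -1440.
Gradient descent moves in the -L' direction, i.e. s is increasing.
The nearest critical point in that direction is s = -3, where L'' = 630 > 0 (a local minimum). The iterate converges there.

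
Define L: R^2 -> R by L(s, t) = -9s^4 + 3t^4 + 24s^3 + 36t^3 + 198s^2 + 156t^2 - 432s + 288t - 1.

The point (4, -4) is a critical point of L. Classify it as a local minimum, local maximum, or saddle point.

The mixed partial ∂²L/∂s∂t is 0, so the Hessian at any point is diag(L_ss, L_tt) = diag(36(-3s^2 + 4s + 11), 12(3t^2 + 18t + 26)).
At (4, -4): H = diag(-756, 24).
The eigenvalues have opposite signs, so H is indefinite: a saddle point.

saddle point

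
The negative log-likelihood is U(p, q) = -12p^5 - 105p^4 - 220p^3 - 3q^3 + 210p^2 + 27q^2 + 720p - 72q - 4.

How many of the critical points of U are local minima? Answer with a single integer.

U separates as a function of p plus a function of q, so ∇U=0 decouples.
∂U/∂p = -60(p - 1)(p + 1)(p + 3)(p + 4) = 0 at p ∈ {-4, -3, -1, 1}; ∂U/∂q = -9(q - 4)(q - 2) = 0 at q ∈ {2, 4}.
The Hessian is diagonal: diag(U_pp, U_qq). Second derivatives: U_pp(-4)=900, U_pp(-3)=-480, U_pp(-1)=720, U_pp(1)=-2400; U_qq(2)=18, U_qq(4)=-18.
Local minima occur where both diagonal entries positive: (-4, 2), (-1, 2). Count: 2.

2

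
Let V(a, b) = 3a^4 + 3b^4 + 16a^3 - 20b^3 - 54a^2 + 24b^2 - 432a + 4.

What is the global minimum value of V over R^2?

V(a,b) separates as P(a) + Q(b) + 4, so its minimum is min P + min Q + 4.
P'(a) = 12(a - 3)(a + 3)(a + 4) vanishes at a ∈ {-4, -3, 3}; Q'(b) = 12b(b - 4)(b - 1) vanishes at b ∈ {0, 1, 4}.
Local minima of P (where P''>0): P(-4)=608, P(3)=-1107. Local minima of Q: Q(0)=0, Q(4)=-128.
So the global minimum of V is P(3) + Q(4) + 4 = -1107 − 128 + 4 = -1231, attained at (3, 4).

-1231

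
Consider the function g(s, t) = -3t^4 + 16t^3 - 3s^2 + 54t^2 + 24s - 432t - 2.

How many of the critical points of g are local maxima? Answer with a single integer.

g separates as a function of s plus a function of t, so ∇g=0 decouples.
∂g/∂s = -6(s - 4) = 0 at s ∈ {4}; ∂g/∂t = -12(t - 4)(t - 3)(t + 3) = 0 at t ∈ {-3, 3, 4}.
The Hessian is diagonal: diag(g_ss, g_tt). Second derivatives: g_ss(4)=-6; g_tt(-3)=-504, g_tt(3)=72, g_tt(4)=-84.
Local maxima occur where both diagonal entries negative: (4, -3), (4, 4). Count: 2.

2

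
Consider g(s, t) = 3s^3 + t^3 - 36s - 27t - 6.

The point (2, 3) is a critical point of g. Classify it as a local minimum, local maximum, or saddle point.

The mixed partial ∂²g/∂s∂t is 0, so the Hessian at any point is diag(g_ss, g_tt) = diag(18s, 6t).
At (2, 3): H = diag(36, 18).
Both eigenvalues are positive, so H is positive definite: a local minimum.

local minimum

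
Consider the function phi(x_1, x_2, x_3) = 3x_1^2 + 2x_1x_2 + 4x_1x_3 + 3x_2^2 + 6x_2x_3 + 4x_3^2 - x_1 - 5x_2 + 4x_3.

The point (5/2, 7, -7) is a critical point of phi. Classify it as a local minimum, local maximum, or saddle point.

local minimum

The Hessian is constant: H = [[6, 2, 4], [2, 6, 6], [4, 6, 8]].
Leading principal minors: Δ₁ = 6, Δ₂ = 32, Δ₃ = 40.
All leading minors are positive, so H is positive definite: a local minimum.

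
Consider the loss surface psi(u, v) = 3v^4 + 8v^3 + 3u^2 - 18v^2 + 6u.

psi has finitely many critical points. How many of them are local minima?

2

psi separates as a function of u plus a function of v, so ∇psi=0 decouples.
∂psi/∂u = 6(u + 1) = 0 at u ∈ {-1}; ∂psi/∂v = 12v(v - 1)(v + 3) = 0 at v ∈ {-3, 0, 1}.
The Hessian is diagonal: diag(psi_uu, psi_vv). Second derivatives: psi_uu(-1)=6; psi_vv(-3)=144, psi_vv(0)=-36, psi_vv(1)=48.
Local minima occur where both diagonal entries positive: (-1, -3), (-1, 1). Count: 2.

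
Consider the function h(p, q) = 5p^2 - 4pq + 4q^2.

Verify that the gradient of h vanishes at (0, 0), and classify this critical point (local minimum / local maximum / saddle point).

local minimum

∇h = (10p - 4q, -4p + 8q); substituting (0, 0) gives ∇h = (0, 0), so (0, 0) is indeed a critical point.
The Hessian of h is constant: H = [[10, -4], [-4, 8]].
det(H) = 10·8 − (-4)² = 64.
det(H) > 0 and tr(H) = 18 > 0, so H is positive definite and the point is a local minimum.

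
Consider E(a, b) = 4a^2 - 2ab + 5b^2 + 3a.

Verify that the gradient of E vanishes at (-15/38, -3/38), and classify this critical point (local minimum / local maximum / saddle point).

∇E = (8a - 2b + 3, -2a + 10b); substituting (-15/38, -3/38) gives ∇E = (0, 0), so (-15/38, -3/38) is indeed a critical point.
The Hessian of E is constant: H = [[8, -2], [-2, 10]].
det(H) = 8·10 − (-2)² = 76.
det(H) > 0 and tr(H) = 18 > 0, so H is positive definite and the point is a local minimum.

local minimum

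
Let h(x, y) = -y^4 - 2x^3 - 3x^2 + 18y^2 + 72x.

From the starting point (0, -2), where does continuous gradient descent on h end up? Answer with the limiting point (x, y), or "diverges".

(-4, 0)

h is separable, so gradient descent decouples: x follows -∂h/∂x, y follows -∂h/∂y.
∂h/∂x = -6(x - 3)(x + 4); at x=0 this is 72, so x decreases.
∂h/∂y = -4y(y - 3)(y + 3); at y=-2 this is -40, so y increases.
x converges to its nearest critical value -4 (a local min of the x-part); y converges to 0. The iterate converges to (-4, 0).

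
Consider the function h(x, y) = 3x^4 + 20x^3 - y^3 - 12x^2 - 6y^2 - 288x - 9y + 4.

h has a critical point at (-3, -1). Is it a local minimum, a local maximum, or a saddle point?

local maximum

The mixed partial ∂²h/∂x∂y is 0, so the Hessian at any point is diag(h_xx, h_yy) = diag(12(3x^2 + 10x - 2), -6(y + 2)).
At (-3, -1): H = diag(-60, -6).
Both eigenvalues are negative, so H is negative definite: a local maximum.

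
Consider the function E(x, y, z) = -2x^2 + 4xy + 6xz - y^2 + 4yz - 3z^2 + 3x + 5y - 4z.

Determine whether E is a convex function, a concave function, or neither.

neither

E is quadratic, so its Hessian is the constant matrix H = [[-4, 4, 6], [4, -2, 4], [6, 4, -6]].
Leading principal minors: -4, -8, 376.
Neither pattern holds ⇒ H is indefinite ⇒ neither convex nor concave.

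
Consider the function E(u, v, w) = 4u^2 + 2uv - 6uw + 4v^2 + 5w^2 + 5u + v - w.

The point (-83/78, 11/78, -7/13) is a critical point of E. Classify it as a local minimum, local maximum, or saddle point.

local minimum

The Hessian is constant: H = [[8, 2, -6], [2, 8, 0], [-6, 0, 10]].
Leading principal minors: Δ₁ = 8, Δ₂ = 60, Δ₃ = 312.
All leading minors are positive, so H is positive definite: a local minimum.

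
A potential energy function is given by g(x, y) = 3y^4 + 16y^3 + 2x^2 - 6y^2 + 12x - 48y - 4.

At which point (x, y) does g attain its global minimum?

(-3, -4)

g(x,y) separates as P(x) + Q(y) − 4, so its minimum is min P + min Q − 4.
P'(x) = 4x + 12 vanishes at x ∈ {-3}; Q'(y) = 12(y - 1)(y + 1)(y + 4) vanishes at y ∈ {-4, -1, 1}.
Local minima of P (where P''>0): P(-3)=-18. Local minima of Q: Q(-4)=-160, Q(1)=-35.
So the global minimum of g is P(-3) + Q(-4) − 4 = -18 − 160 − 4 = -182, attained at (-3, -4).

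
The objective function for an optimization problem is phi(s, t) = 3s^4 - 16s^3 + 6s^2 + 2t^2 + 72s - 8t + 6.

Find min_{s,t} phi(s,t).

phi(s,t) separates as P(s) + Q(t) + 6, so its minimum is min P + min Q + 6.
P'(s) = 12(s - 3)(s - 2)(s + 1) vanishes at s ∈ {-1, 2, 3}; Q'(t) = 4(t - 2) vanishes at t ∈ {2}.
Local minima of P (where P''>0): P(-1)=-47, P(3)=81. Local minima of Q: Q(2)=-8.
So the global minimum of phi is P(-1) + Q(2) + 6 = -47 − 8 + 6 = -49, attained at (-1, 2).

-49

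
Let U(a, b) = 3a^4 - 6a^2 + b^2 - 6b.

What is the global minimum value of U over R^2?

U(a,b) separates as P(a) + Q(b), so its minimum is min P + min Q.
P'(a) = 12a(a - 1)(a + 1) vanishes at a ∈ {-1, 0, 1}; Q'(b) = 2b - 6 vanishes at b ∈ {3}.
Local minima of P (where P''>0): P(-1)=-3, P(1)=-3. Local minima of Q: Q(3)=-9.
So the global minimum of U is P(-1) + Q(3) = -3 − 9 = -12, attained at (-1, 3).

-12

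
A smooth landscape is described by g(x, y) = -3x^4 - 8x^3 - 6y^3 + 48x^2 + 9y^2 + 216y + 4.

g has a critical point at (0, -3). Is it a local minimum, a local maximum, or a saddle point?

local minimum

The mixed partial ∂²g/∂x∂y is 0, so the Hessian at any point is diag(g_xx, g_yy) = diag(12(-3x^2 - 4x + 8), 18(-2y + 1)).
At (0, -3): H = diag(96, 126).
Both eigenvalues are positive, so H is positive definite: a local minimum.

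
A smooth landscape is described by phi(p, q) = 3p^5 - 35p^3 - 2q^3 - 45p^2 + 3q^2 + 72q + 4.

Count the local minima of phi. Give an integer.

phi separates as a function of p plus a function of q, so ∇phi=0 decouples.
∂phi/∂p = 15p(p - 3)(p + 1)(p + 2) = 0 at p ∈ {-2, -1, 0, 3}; ∂phi/∂q = -6(q - 4)(q + 3) = 0 at q ∈ {-3, 4}.
The Hessian is diagonal: diag(phi_pp, phi_qq). Second derivatives: phi_pp(-2)=-150, phi_pp(-1)=60, phi_pp(0)=-90, phi_pp(3)=900; phi_qq(-3)=42, phi_qq(4)=-42.
Local minima occur where both diagonal entries positive: (-1, -3), (3, -3). Count: 2.

2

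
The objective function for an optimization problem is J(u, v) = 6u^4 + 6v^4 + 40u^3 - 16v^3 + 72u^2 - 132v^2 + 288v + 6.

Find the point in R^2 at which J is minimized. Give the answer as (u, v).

(0, -3)

J(u,v) separates as P(u) + Q(v) + 6, so its minimum is min P + min Q + 6.
P'(u) = 24u(u + 2)(u + 3) vanishes at u ∈ {-3, -2, 0}; Q'(v) = 24(v - 4)(v - 1)(v + 3) vanishes at v ∈ {-3, 1, 4}.
Local minima of P (where P''>0): P(-3)=54, P(0)=0. Local minima of Q: Q(-3)=-1134, Q(4)=-448.
So the global minimum of J is P(0) + Q(-3) + 6 = 0 − 1134 + 6 = -1128, attained at (0, -3).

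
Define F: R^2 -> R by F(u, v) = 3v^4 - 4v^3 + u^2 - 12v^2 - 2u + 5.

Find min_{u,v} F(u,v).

F(u,v) separates as P(u) + Q(v) + 5, so its minimum is min P + min Q + 5.
P'(u) = 2u - 2 vanishes at u ∈ {1}; Q'(v) = 12v(v - 2)(v + 1) vanishes at v ∈ {-1, 0, 2}.
Local minima of P (where P''>0): P(1)=-1. Local minima of Q: Q(-1)=-5, Q(2)=-32.
So the global minimum of F is P(1) + Q(2) + 5 = -1 − 32 + 5 = -28, attained at (1, 2).

-28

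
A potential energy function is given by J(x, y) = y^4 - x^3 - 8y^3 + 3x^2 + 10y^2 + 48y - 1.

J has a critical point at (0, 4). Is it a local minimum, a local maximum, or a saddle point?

The mixed partial ∂²J/∂x∂y is 0, so the Hessian at any point is diag(J_xx, J_yy) = diag(6(-x + 1), 4(3y^2 - 12y + 5)).
At (0, 4): H = diag(6, 20).
Both eigenvalues are positive, so H is positive definite: a local minimum.

local minimum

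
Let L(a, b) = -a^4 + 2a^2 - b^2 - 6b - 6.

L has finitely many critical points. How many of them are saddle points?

L separates as a function of a plus a function of b, so ∇L=0 decouples.
∂L/∂a = -4a(a - 1)(a + 1) = 0 at a ∈ {-1, 0, 1}; ∂L/∂b = -2(b + 3) = 0 at b ∈ {-3}.
The Hessian is diagonal: diag(L_aa, L_bb). Second derivatives: L_aa(-1)=-8, L_aa(0)=4, L_aa(1)=-8; L_bb(-3)=-2.
Saddle points occur where the two diagonal entries have opposite signs: (0, -3). Count: 1.

1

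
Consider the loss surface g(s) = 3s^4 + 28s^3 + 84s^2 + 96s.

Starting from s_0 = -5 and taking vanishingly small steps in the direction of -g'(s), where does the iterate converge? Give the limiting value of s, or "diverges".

-4

g'(s) = 12(s + 1)(s + 2)(s + 4), so g'(-5) = -144.
Gradient descent moves in the -g' direction, i.e. s is increasing.
The nearest critical point in that direction is s = -4, where g'' = 72 > 0 (a local minimum). The iterate converges there.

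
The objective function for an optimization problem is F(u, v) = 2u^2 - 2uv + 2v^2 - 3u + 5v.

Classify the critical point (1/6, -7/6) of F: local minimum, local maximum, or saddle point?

The Hessian of F is constant: H = [[4, -2], [-2, 4]].
det(H) = 4·4 − (-2)² = 12.
det(H) > 0 and tr(H) = 8 > 0, so H is positive definite and the point is a local minimum.

local minimum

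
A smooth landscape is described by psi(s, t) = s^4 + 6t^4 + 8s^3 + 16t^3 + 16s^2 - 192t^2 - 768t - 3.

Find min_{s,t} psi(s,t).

-3587

psi(s,t) separates as P(s) + Q(t) − 3, so its minimum is min P + min Q − 3.
P'(s) = 4s(s + 2)(s + 4) vanishes at s ∈ {-4, -2, 0}; Q'(t) = 24(t - 4)(t + 2)(t + 4) vanishes at t ∈ {-4, -2, 4}.
Local minima of P (where P''>0): P(-4)=0, P(0)=0. Local minima of Q: Q(-4)=512, Q(4)=-3584.
So the global minimum of psi is P(-4) + Q(4) − 3 = 0 − 3584 − 3 = -3587, attained at (-4, 4).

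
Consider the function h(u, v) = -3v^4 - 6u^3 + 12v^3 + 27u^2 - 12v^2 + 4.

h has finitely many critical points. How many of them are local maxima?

h separates as a function of u plus a function of v, so ∇h=0 decouples.
∂h/∂u = -18u(u - 3) = 0 at u ∈ {0, 3}; ∂h/∂v = -12v(v - 2)(v - 1) = 0 at v ∈ {0, 1, 2}.
The Hessian is diagonal: diag(h_uu, h_vv). Second derivatives: h_uu(0)=54, h_uu(3)=-54; h_vv(0)=-24, h_vv(1)=12, h_vv(2)=-24.
Local maxima occur where both diagonal entries negative: (3, 0), (3, 2). Count: 2.

2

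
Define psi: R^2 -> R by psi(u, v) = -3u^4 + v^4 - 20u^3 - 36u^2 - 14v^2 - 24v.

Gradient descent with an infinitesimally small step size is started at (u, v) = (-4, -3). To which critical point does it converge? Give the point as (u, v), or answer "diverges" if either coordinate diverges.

psi is separable, so gradient descent decouples: u follows -∂psi/∂u, v follows -∂psi/∂v.
∂psi/∂u = -12u(u + 2)(u + 3); at u=-4 this is 96, so u decreases.
∂psi/∂v = 4(v - 3)(v + 1)(v + 2); at v=-3 this is -48, so v increases.
The u-coordinate has no critical point in that direction and runs off to infinity.

diverges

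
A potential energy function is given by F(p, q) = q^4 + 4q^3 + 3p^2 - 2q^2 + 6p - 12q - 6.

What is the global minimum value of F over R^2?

-18

F(p,q) separates as A(p) + B(q) − 6, so its minimum is min A + min B − 6.
A'(p) = 6p + 6 vanishes at p ∈ {-1}; B'(q) = 4(q - 1)(q + 1)(q + 3) vanishes at q ∈ {-3, -1, 1}.
Local minima of A (where A''>0): A(-1)=-3. Local minima of B: B(-3)=-9, B(1)=-9.
So the global minimum of F is A(-1) + B(-3) − 6 = -3 − 9 − 6 = -18, attained at (-1, -3).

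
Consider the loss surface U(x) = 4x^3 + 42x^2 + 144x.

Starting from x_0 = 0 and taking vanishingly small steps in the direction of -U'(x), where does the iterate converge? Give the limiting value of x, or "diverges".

-3

U'(x) = 12(x + 3)(x + 4), so U'(0) = 144.
Gradient descent moves in the -U' direction, i.e. x is decreasing.
The nearest critical point in that direction is x = -3, where U'' = 12 > 0 (a local minimum). The iterate converges there.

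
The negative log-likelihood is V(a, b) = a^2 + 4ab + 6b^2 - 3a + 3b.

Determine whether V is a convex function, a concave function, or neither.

V is quadratic, so its Hessian is the constant matrix H = [[2, 4], [4, 12]].
det(H) = 8, tr(H) = 14.
det(H) > 0 and tr(H) > 0, so H is positive definite everywhere: convex.

convex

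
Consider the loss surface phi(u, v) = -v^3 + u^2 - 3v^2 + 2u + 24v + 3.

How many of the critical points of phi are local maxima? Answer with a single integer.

0

phi separates as a function of u plus a function of v, so ∇phi=0 decouples.
∂phi/∂u = 2(u + 1) = 0 at u ∈ {-1}; ∂phi/∂v = -3(v - 2)(v + 4) = 0 at v ∈ {-4, 2}.
The Hessian is diagonal: diag(phi_uu, phi_vv). Second derivatives: phi_uu(-1)=2; phi_vv(-4)=18, phi_vv(2)=-18.
Local maxima occur where both diagonal entries negative: none. Count: 0.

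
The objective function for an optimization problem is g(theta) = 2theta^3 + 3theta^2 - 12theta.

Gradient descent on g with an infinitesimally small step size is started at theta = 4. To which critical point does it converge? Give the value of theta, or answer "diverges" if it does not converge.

1

g'(theta) = 6(theta - 1)(theta + 2), so g'(4) = 108.
Gradient descent moves in the -g' direction, i.e. theta is decreasing.
The nearest critical point in that direction is theta = 1, where g'' = 18 > 0 (a local minimum). The iterate converges there.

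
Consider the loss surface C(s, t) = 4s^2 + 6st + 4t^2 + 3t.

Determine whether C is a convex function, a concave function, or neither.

convex

C is quadratic, so its Hessian is the constant matrix H = [[8, 6], [6, 8]].
det(H) = 28, tr(H) = 16.
det(H) > 0 and tr(H) > 0, so H is positive definite everywhere: convex.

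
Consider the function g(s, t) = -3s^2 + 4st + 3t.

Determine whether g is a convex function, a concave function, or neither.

g is quadratic, so its Hessian is the constant matrix H = [[-6, 4], [4, 0]].
det(H) = -16, tr(H) = -6.
det(H) < 0, so H is indefinite: neither convex nor concave.

neither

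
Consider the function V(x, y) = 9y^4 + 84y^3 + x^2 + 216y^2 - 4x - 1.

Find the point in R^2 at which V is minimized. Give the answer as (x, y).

V(x,y) separates as P(x) + Q(y) − 1, so its minimum is min P + min Q − 1.
P'(x) = 2x - 4 vanishes at x ∈ {2}; Q'(y) = 36y(y + 3)(y + 4) vanishes at y ∈ {-4, -3, 0}.
Local minima of P (where P''>0): P(2)=-4. Local minima of Q: Q(-4)=384, Q(0)=0.
So the global minimum of V is P(2) + Q(0) − 1 = -4 + 0 − 1 = -5, attained at (2, 0).

(2, 0)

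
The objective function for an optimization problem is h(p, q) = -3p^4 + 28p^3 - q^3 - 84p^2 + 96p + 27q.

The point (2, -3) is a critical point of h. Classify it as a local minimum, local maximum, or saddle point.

local minimum

The mixed partial ∂²h/∂p∂q is 0, so the Hessian at any point is diag(h_pp, h_qq) = diag(12(-3p^2 + 14p - 14), -6q).
At (2, -3): H = diag(24, 18).
Both eigenvalues are positive, so H is positive definite: a local minimum.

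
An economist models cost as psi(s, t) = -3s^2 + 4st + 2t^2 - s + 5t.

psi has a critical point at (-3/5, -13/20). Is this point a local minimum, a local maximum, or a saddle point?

saddle point

The Hessian of psi is constant: H = [[-6, 4], [4, 4]].
det(H) = (-6)·4 − 4² = -40.
Since det(H) < 0, H is indefinite and the critical point is a saddle point.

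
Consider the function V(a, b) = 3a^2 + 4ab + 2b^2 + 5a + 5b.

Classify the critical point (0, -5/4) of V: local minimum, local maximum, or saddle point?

The Hessian of V is constant: H = [[6, 4], [4, 4]].
det(H) = 6·4 − 4² = 8.
det(H) > 0 and tr(H) = 10 > 0, so H is positive definite and the point is a local minimum.

local minimum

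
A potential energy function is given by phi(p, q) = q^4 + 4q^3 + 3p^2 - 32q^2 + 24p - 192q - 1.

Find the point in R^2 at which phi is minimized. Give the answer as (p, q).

phi(p,q) separates as A(p) + B(q) − 1, so its minimum is min A + min B − 1.
A'(p) = 6p + 24 vanishes at p ∈ {-4}; B'(q) = 4(q - 4)(q + 3)(q + 4) vanishes at q ∈ {-4, -3, 4}.
Local minima of A (where A''>0): A(-4)=-48. Local minima of B: B(-4)=256, B(4)=-768.
So the global minimum of phi is A(-4) + B(4) − 1 = -48 − 768 − 1 = -817, attained at (-4, 4).

(-4, 4)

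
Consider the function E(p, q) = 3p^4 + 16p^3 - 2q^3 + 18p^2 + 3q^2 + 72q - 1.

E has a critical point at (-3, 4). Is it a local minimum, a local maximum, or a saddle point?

The mixed partial ∂²E/∂p∂q is 0, so the Hessian at any point is diag(E_pp, E_qq) = diag(12(3p^2 + 8p + 3), 6(-2q + 1)).
At (-3, 4): H = diag(72, -42).
The eigenvalues have opposite signs, so H is indefinite: a saddle point.

saddle point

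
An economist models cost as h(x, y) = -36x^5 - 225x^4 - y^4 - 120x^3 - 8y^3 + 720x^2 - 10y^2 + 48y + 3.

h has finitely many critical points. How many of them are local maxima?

h separates as a function of x plus a function of y, so ∇h=0 decouples.
∂h/∂x = -180x(x - 1)(x + 2)(x + 4) = 0 at x ∈ {-4, -2, 0, 1}; ∂h/∂y = -4(y - 1)(y + 3)(y + 4) = 0 at y ∈ {-4, -3, 1}.
The Hessian is diagonal: diag(h_xx, h_yy). Second derivatives: h_xx(-4)=7200, h_xx(-2)=-2160, h_xx(0)=1440, h_xx(1)=-2700; h_yy(-4)=-20, h_yy(-3)=16, h_yy(1)=-80.
Local maxima occur where both diagonal entries negative: (-2, -4), (-2, 1), (1, -4), (1, 1). Count: 4.

4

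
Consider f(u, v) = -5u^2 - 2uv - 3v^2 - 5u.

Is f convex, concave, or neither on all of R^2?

concave

f is quadratic, so its Hessian is the constant matrix H = [[-10, -2], [-2, -6]].
det(H) = 56, tr(H) = -16.
det(H) > 0 and tr(H) < 0, so H is negative definite everywhere: concave.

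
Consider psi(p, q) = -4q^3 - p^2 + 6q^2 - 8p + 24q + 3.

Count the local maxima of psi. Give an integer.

psi separates as a function of p plus a function of q, so ∇psi=0 decouples.
∂psi/∂p = -2(p + 4) = 0 at p ∈ {-4}; ∂psi/∂q = -12(q - 2)(q + 1) = 0 at q ∈ {-1, 2}.
The Hessian is diagonal: diag(psi_pp, psi_qq). Second derivatives: psi_pp(-4)=-2; psi_qq(-1)=36, psi_qq(2)=-36.
Local maxima occur where both diagonal entries negative: (-4, 2). Count: 1.

1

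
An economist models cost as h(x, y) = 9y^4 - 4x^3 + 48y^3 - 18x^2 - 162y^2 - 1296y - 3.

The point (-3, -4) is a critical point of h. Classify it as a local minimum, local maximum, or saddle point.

local minimum

The mixed partial ∂²h/∂x∂y is 0, so the Hessian at any point is diag(h_xx, h_yy) = diag(-12(2x + 3), 36(3y^2 + 8y - 9)).
At (-3, -4): H = diag(36, 252).
Both eigenvalues are positive, so H is positive definite: a local minimum.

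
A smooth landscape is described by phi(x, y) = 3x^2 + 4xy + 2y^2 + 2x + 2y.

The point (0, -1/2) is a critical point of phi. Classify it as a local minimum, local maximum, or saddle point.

local minimum

The Hessian of phi is constant: H = [[6, 4], [4, 4]].
det(H) = 6·4 − 4² = 8.
det(H) > 0 and tr(H) = 10 > 0, so H is positive definite and the point is a local minimum.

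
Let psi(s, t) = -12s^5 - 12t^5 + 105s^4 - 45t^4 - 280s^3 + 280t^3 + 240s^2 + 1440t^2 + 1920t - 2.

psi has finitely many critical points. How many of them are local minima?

psi separates as a function of s plus a function of t, so ∇psi=0 decouples.
∂psi/∂s = -60s(s - 4)(s - 2)(s - 1) = 0 at s ∈ {0, 1, 2, 4}; ∂psi/∂t = -60(t - 4)(t + 1)(t + 2)(t + 4) = 0 at t ∈ {-4, -2, -1, 4}.
The Hessian is diagonal: diag(psi_ss, psi_tt). Second derivatives: psi_ss(0)=480, psi_ss(1)=-180, psi_ss(2)=240, psi_ss(4)=-1440; psi_tt(-4)=2880, psi_tt(-2)=-720, psi_tt(-1)=900, psi_tt(4)=-14400.
Local minima occur where both diagonal entries positive: (0, -4), (0, -1), (2, -4), (2, -1). Count: 4.

4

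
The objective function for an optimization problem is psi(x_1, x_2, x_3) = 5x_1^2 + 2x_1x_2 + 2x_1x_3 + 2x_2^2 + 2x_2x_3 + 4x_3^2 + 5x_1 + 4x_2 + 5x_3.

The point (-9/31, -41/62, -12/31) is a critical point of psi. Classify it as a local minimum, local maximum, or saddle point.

local minimum

The Hessian is constant: H = [[10, 2, 2], [2, 4, 2], [2, 2, 8]].
Leading principal minors: Δ₁ = 10, Δ₂ = 36, Δ₃ = 248.
All leading minors are positive, so H is positive definite: a local minimum.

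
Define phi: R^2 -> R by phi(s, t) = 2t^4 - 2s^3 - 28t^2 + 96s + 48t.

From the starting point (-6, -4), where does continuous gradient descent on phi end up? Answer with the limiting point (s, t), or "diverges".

phi is separable, so gradient descent decouples: s follows -∂phi/∂s, t follows -∂phi/∂t.
∂phi/∂s = -6(s - 4)(s + 4); at s=-6 this is -120, so s increases.
∂phi/∂t = 8(t - 2)(t - 1)(t + 3); at t=-4 this is -240, so t increases.
s converges to its nearest critical value -4 (a local min of the s-part); t converges to -3. The iterate converges to (-4, -3).

(-4, -3)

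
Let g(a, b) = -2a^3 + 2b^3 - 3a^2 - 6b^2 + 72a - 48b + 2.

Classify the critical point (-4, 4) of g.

local minimum

The mixed partial ∂²g/∂a∂b is 0, so the Hessian at any point is diag(g_aa, g_bb) = diag(-6(2a + 1), 12(b - 1)).
At (-4, 4): H = diag(42, 36).
Both eigenvalues are positive, so H is positive definite: a local minimum.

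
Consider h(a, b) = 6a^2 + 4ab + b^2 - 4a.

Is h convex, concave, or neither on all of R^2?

convex

h is quadratic, so its Hessian is the constant matrix H = [[12, 4], [4, 2]].
det(H) = 8, tr(H) = 14.
det(H) > 0 and tr(H) > 0, so H is positive definite everywhere: convex.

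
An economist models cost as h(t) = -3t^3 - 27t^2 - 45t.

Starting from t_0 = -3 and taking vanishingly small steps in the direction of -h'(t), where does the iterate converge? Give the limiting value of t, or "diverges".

h'(t) = -9(t + 1)(t + 5), so h'(-3) = 36.
Gradient descent moves in the -h' direction, i.e. t is decreasing.
The nearest critical point in that direction is t = -5, where h'' = 36 > 0 (a local minimum). The iterate converges there.

-5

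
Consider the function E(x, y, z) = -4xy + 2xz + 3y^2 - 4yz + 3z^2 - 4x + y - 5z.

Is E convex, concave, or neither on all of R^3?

neither

E is quadratic, so its Hessian is the constant matrix H = [[0, -4, 2], [-4, 6, -4], [2, -4, 6]].
Leading principal minors: 0, -16, -56.
Neither pattern holds ⇒ H is indefinite ⇒ neither convex nor concave.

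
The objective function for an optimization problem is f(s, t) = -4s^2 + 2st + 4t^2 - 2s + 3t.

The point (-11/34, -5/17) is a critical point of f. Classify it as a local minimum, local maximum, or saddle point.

saddle point

The Hessian of f is constant: H = [[-8, 2], [2, 8]].
det(H) = (-8)·8 − 2² = -68.
Since det(H) < 0, H is indefinite and the critical point is a saddle point.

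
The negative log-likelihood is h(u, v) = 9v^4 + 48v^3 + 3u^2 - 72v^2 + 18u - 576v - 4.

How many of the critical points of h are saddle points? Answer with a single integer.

1

h separates as a function of u plus a function of v, so ∇h=0 decouples.
∂h/∂u = 6(u + 3) = 0 at u ∈ {-3}; ∂h/∂v = 36(v - 2)(v + 2)(v + 4) = 0 at v ∈ {-4, -2, 2}.
The Hessian is diagonal: diag(h_uu, h_vv). Second derivatives: h_uu(-3)=6; h_vv(-4)=432, h_vv(-2)=-288, h_vv(2)=864.
Saddle points occur where the two diagonal entries have opposite signs: (-3, -2). Count: 1.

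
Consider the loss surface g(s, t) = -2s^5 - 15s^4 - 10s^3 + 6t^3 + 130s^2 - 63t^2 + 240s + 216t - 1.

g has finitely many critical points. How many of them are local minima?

g separates as a function of s plus a function of t, so ∇g=0 decouples.
∂g/∂s = -10(s - 2)(s + 1)(s + 3)(s + 4) = 0 at s ∈ {-4, -3, -1, 2}; ∂g/∂t = 18(t - 4)(t - 3) = 0 at t ∈ {3, 4}.
The Hessian is diagonal: diag(g_ss, g_tt). Second derivatives: g_ss(-4)=180, g_ss(-3)=-100, g_ss(-1)=180, g_ss(2)=-900; g_tt(3)=-18, g_tt(4)=18.
Local minima occur where both diagonal entries positive: (-4, 4), (-1, 4). Count: 2.

2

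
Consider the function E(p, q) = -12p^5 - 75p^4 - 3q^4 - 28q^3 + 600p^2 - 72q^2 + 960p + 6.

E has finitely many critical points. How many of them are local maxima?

4

E separates as a function of p plus a function of q, so ∇E=0 decouples.
∂E/∂p = -60(p - 2)(p + 1)(p + 2)(p + 4) = 0 at p ∈ {-4, -2, -1, 2}; ∂E/∂q = -12q(q + 3)(q + 4) = 0 at q ∈ {-4, -3, 0}.
The Hessian is diagonal: diag(E_pp, E_qq). Second derivatives: E_pp(-4)=2160, E_pp(-2)=-480, E_pp(-1)=540, E_pp(2)=-4320; E_qq(-4)=-48, E_qq(-3)=36, E_qq(0)=-144.
Local maxima occur where both diagonal entries negative: (-2, -4), (-2, 0), (2, -4), (2, 0). Count: 4.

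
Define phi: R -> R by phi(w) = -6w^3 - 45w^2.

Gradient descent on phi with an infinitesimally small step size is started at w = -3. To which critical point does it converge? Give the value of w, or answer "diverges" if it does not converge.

phi'(w) = -18w(w + 5), so phi'(-3) = 108.
Gradient descent moves in the -phi' direction, i.e. w is decreasing.
The nearest critical point in that direction is w = -5, where phi'' = 90 > 0 (a local minimum). The iterate converges there.

-5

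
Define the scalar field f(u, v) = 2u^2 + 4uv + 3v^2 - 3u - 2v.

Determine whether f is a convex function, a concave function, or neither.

convex

f is quadratic, so its Hessian is the constant matrix H = [[4, 4], [4, 6]].
det(H) = 8, tr(H) = 10.
det(H) > 0 and tr(H) > 0, so H is positive definite everywhere: convex.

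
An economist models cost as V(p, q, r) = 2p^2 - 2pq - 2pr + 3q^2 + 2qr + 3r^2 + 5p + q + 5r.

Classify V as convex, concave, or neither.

V is quadratic, so its Hessian is the constant matrix H = [[4, -2, -2], [-2, 6, 2], [-2, 2, 6]].
Leading principal minors: 4, 20, 96.
All positive ⇒ H ≻ 0 ⇒ convex.

convex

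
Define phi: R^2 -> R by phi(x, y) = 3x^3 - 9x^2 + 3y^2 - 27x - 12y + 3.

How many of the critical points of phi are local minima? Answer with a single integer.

1

phi separates as a function of x plus a function of y, so ∇phi=0 decouples.
∂phi/∂x = 9(x - 3)(x + 1) = 0 at x ∈ {-1, 3}; ∂phi/∂y = 6(y - 2) = 0 at y ∈ {2}.
The Hessian is diagonal: diag(phi_xx, phi_yy). Second derivatives: phi_xx(-1)=-36, phi_xx(3)=36; phi_yy(2)=6.
Local minima occur where both diagonal entries positive: (3, 2). Count: 1.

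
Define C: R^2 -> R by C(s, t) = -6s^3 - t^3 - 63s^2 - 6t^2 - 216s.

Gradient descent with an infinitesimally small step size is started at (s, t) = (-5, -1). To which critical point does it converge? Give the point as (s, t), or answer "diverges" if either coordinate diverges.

(-4, -4)

C is separable, so gradient descent decouples: s follows -∂C/∂s, t follows -∂C/∂t.
∂C/∂s = -18(s + 3)(s + 4); at s=-5 this is -36, so s increases.
∂C/∂t = -3t(t + 4); at t=-1 this is 9, so t decreases.
s converges to its nearest critical value -4 (a local min of the s-part); t converges to -4. The iterate converges to (-4, -4).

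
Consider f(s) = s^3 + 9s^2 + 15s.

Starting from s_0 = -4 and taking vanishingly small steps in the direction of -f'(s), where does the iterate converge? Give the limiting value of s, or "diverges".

f'(s) = 3(s + 1)(s + 5), so f'(-4) = -9.
Gradient descent moves in the -f' direction, i.e. s is increasing.
The nearest critical point in that direction is s = -1, where f'' = 12 > 0 (a local minimum). The iterate converges there.

-1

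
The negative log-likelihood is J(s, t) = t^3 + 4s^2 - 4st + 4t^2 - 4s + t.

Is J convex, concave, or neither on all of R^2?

neither

The term t^3 is cubic, so the Hessian is not constant.
∂²J/∂t² = 6t + 8, which takes both signs as t varies (negative for sufficiently negative t). A diagonal entry of the Hessian changing sign means the Hessian is neither positive- nor negative-semidefinite on all of R^2.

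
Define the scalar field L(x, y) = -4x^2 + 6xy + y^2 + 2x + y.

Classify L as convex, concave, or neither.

neither

L is quadratic, so its Hessian is the constant matrix H = [[-8, 6], [6, 2]].
det(H) = -52, tr(H) = -6.
det(H) < 0, so H is indefinite: neither convex nor concave.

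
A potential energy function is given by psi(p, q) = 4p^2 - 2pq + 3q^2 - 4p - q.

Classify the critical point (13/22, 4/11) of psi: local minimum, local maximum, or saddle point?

local minimum

The Hessian of psi is constant: H = [[8, -2], [-2, 6]].
det(H) = 8·6 − (-2)² = 44.
det(H) > 0 and tr(H) = 14 > 0, so H is positive definite and the point is a local minimum.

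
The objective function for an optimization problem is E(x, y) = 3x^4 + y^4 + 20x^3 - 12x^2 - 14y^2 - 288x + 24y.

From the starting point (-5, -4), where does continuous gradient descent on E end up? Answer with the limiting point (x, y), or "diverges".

(-4, -3)

E is separable, so gradient descent decouples: x follows -∂E/∂x, y follows -∂E/∂y.
∂E/∂x = 12(x - 2)(x + 3)(x + 4); at x=-5 this is -168, so x increases.
∂E/∂y = 4(y - 2)(y - 1)(y + 3); at y=-4 this is -120, so y increases.
x converges to its nearest critical value -4 (a local min of the x-part); y converges to -3. The iterate converges to (-4, -3).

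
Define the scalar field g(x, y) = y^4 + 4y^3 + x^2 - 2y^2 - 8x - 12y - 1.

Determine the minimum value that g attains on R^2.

-26

g(x,y) separates as P(x) + Q(y) − 1, so its minimum is min P + min Q − 1.
P'(x) = 2x - 8 vanishes at x ∈ {4}; Q'(y) = 4(y - 1)(y + 1)(y + 3) vanishes at y ∈ {-3, -1, 1}.
Local minima of P (where P''>0): P(4)=-16. Local minima of Q: Q(-3)=-9, Q(1)=-9.
So the global minimum of g is P(4) + Q(-3) − 1 = -16 − 9 − 1 = -26, attained at (4, -3).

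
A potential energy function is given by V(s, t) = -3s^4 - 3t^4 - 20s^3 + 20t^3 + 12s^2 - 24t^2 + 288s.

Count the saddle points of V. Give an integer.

4

V separates as a function of s plus a function of t, so ∇V=0 decouples.
∂V/∂s = -12(s - 2)(s + 3)(s + 4) = 0 at s ∈ {-4, -3, 2}; ∂V/∂t = -12t(t - 4)(t - 1) = 0 at t ∈ {0, 1, 4}.
The Hessian is diagonal: diag(V_ss, V_tt). Second derivatives: V_ss(-4)=-72, V_ss(-3)=60, V_ss(2)=-360; V_tt(0)=-48, V_tt(1)=36, V_tt(4)=-144.
Saddle points occur where the two diagonal entries have opposite signs: (-4, 1), (-3, 0), (-3, 4), (2, 1). Count: 4.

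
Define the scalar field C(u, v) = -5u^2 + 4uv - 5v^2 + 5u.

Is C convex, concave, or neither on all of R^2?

concave

C is quadratic, so its Hessian is the constant matrix H = [[-10, 4], [4, -10]].
det(H) = 84, tr(H) = -20.
det(H) > 0 and tr(H) < 0, so H is negative definite everywhere: concave.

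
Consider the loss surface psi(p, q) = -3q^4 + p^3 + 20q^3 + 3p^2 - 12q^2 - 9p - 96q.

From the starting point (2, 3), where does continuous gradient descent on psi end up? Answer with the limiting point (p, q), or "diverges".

psi is separable, so gradient descent decouples: p follows -∂psi/∂p, q follows -∂psi/∂q.
∂psi/∂p = 3(p - 1)(p + 3); at p=2 this is 15, so p decreases.
∂psi/∂q = -12(q - 4)(q - 2)(q + 1); at q=3 this is 48, so q decreases.
p converges to its nearest critical value 1 (a local min of the p-part); q converges to 2. The iterate converges to (1, 2).

(1, 2)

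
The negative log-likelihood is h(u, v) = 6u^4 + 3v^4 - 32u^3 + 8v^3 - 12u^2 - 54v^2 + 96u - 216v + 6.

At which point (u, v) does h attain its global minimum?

(4, 3)

h(u,v) separates as P(u) + Q(v) + 6, so its minimum is min P + min Q + 6.
P'(u) = 24(u - 4)(u - 1)(u + 1) vanishes at u ∈ {-1, 1, 4}; Q'(v) = 12(v - 3)(v + 2)(v + 3) vanishes at v ∈ {-3, -2, 3}.
Local minima of P (where P''>0): P(-1)=-70, P(4)=-320. Local minima of Q: Q(-3)=189, Q(3)=-675.
So the global minimum of h is P(4) + Q(3) + 6 = -320 − 675 + 6 = -989, attained at (4, 3).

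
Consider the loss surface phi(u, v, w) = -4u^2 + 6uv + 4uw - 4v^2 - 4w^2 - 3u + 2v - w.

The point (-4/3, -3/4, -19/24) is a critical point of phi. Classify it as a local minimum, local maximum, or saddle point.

The Hessian is constant: H = [[-8, 6, 4], [6, -8, 0], [4, 0, -8]].
Leading principal minors: Δ₁ = -8, Δ₂ = 28, Δ₃ = -96.
The minors alternate sign starting negative (−, +, −), so H is negative definite: a local maximum.

local maximum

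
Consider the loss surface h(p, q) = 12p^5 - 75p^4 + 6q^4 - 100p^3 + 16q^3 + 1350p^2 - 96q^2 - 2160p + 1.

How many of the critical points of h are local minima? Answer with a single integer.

h separates as a function of p plus a function of q, so ∇h=0 decouples.
∂h/∂p = 60(p - 4)(p - 3)(p - 1)(p + 3) = 0 at p ∈ {-3, 1, 3, 4}; ∂h/∂q = 24q(q - 2)(q + 4) = 0 at q ∈ {-4, 0, 2}.
The Hessian is diagonal: diag(h_pp, h_qq). Second derivatives: h_pp(-3)=-10080, h_pp(1)=1440, h_pp(3)=-720, h_pp(4)=1260; h_qq(-4)=576, h_qq(0)=-192, h_qq(2)=288.
Local minima occur where both diagonal entries positive: (1, -4), (1, 2), (4, -4), (4, 2). Count: 4.

4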